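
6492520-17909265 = -11416745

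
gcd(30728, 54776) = 1336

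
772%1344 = 772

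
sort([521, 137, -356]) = [-356, 137, 521]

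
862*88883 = 76617146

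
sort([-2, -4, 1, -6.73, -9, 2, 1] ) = [-9, -6.73, -4, -2, 1, 1, 2] 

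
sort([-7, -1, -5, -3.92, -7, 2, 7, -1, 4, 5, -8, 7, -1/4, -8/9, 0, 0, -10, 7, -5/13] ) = [-10, -8, -7, -7, -5, -3.92, -1, -1, -8/9, -5/13, -1/4, 0, 0, 2, 4, 5, 7, 7, 7] 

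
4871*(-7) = -34097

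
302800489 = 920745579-617945090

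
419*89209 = 37378571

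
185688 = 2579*72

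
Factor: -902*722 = -1*2^2*11^1*19^2*41^1 = -651244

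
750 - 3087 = -2337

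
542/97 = 5+57/97 ≈ 5.59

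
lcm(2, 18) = 18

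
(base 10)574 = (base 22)142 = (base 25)mo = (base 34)gu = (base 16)23e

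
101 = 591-490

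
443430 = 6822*65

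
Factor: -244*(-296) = 2^5*37^1*61^1 = 72224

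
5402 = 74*73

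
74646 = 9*8294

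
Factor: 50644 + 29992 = 2^2*19^1*1061^1 = 80636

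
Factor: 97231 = 97231^1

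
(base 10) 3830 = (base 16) ef6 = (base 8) 7366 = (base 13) 1988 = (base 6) 25422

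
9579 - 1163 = 8416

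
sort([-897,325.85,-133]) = [-897,-133,325.85]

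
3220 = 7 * 460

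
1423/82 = 17+29/82 ≈ 17.35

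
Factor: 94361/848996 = 2^(-2)*19^(-1)*127^1*743^1*11171^(-1)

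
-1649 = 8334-9983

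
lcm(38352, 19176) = 38352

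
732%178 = 20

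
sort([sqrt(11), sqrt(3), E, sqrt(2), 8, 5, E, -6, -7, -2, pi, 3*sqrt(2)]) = [-7, -6, -2, sqrt(2), sqrt(3), E, E, pi, sqrt(11), 3*sqrt(2), 5, 8]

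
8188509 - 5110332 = 3078177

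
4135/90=827/18 ≈ 45.94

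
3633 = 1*3633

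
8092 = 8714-622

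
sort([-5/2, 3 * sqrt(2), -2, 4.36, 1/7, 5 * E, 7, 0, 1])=[-5/2, -2, 0, 1/7, 1, 3 * sqrt(2), 4.36, 7, 5 * E]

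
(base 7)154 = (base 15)5d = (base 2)1011000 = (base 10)88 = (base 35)2i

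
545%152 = 89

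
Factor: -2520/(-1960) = 3^2*7^(-1) = 9/7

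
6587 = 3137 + 3450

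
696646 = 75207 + 621439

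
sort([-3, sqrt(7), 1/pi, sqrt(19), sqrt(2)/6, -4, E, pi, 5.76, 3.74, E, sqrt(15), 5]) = [-4, -3, sqrt(2)/6, 1/pi, sqrt(7), E, E, pi, 3.74, sqrt(15), sqrt(19), 5, 5.76]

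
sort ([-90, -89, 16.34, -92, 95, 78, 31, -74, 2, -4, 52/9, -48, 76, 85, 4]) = [-92, -90, -89, -74, -48, -4, 2, 4, 52/9, 16.34, 31, 76, 78, 85, 95]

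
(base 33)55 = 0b10101010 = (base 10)170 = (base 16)aa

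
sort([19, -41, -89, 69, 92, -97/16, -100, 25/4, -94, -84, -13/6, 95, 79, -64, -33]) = [-100, -94, -89, -84, -64, -41, -33, -97/16, -13/6, 25/4, 19, 69, 79, 92, 95]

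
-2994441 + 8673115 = 5678674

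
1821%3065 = 1821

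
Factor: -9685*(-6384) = 2^4*3^1*5^1*7^1*13^1*19^1*149^1 = 61829040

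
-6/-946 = 3/473 ≈ 0.00634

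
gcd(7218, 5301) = 9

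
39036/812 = 9759/203 ≈ 48.07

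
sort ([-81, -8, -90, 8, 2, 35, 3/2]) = [-90, -81, -8, 3/2, 2, 8, 35]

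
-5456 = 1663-7119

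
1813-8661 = -6848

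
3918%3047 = 871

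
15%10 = 5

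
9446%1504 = 422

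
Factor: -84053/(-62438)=2^(-1) * 31219^(-1) * 84053^1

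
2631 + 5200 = 7831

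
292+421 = 713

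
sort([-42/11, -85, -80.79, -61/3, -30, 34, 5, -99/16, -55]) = [-85, -80.79, -55, -30, -61/3, -99/16, -42/11, 5, 34]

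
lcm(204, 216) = 3672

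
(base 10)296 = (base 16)128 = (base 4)10220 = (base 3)101222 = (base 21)e2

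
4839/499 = 9 + 348/499 ≈ 9.70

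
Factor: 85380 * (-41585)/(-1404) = 3^(-2) * 5^2 * 13^(-1) * 1423^1 * 8317^1 = 295877275/117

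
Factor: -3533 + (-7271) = -1*2^2*37^1*73^1 = -10804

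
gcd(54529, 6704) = 1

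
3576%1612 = 352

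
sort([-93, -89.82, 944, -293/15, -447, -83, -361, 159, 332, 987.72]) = [-447, -361, -93, -89.82, -83, -293/15, 159, 332, 944, 987.72]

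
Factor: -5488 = -1 * 2^4 * 7^3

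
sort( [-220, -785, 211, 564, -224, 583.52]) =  [-785, -224, -220, 211, 564, 583.52]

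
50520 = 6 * 8420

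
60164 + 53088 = 113252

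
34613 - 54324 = -19711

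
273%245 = 28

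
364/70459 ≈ 0.00517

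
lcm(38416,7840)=384160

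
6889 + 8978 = 15867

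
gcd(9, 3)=3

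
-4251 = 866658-870909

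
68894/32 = 2152 + 15/16≈2152.94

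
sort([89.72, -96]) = [-96, 89.72]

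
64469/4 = 16117 + 1/4 = 16117.25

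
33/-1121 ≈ -0.0294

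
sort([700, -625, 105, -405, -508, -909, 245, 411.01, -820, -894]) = [-909, -894, -820, -625, -508, -405, 105, 245, 411.01, 700]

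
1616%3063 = 1616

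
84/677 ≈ 0.124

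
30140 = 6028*5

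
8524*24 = 204576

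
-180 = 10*(-18)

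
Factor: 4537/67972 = 2^(-2)*13^1*349^1*16993^(-1)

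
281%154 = 127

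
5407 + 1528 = 6935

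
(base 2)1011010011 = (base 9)883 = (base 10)723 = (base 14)399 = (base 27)ql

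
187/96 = 1 + 91/96 ≈ 1.95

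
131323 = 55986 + 75337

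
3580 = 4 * 895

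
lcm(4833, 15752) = 425304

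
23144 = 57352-34208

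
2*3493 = 6986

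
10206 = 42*243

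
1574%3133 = 1574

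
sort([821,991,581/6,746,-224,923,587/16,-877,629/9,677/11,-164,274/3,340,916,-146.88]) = [-877,-224,-164,-146.88,587/16,677/11,629/9,274/3,581/6,340,746,821,916,923,991]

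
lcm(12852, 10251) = 861084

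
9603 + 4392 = 13995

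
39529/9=4392 + 1/9 ≈ 4392.11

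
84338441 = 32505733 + 51832708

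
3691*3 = 11073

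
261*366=95526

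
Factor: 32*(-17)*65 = -1*2^5*5^1*13^1*17^1 = -35360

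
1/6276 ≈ 0.000159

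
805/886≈0.909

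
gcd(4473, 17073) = 63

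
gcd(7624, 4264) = 8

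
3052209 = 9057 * 337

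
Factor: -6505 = -1*5^1*1301^1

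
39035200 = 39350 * 992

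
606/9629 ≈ 0.0629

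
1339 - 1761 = -422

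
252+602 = 854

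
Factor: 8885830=2^1*5^1*683^1*1301^1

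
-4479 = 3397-7876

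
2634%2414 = 220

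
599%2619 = 599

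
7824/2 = 3912 = 3912.00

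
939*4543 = 4265877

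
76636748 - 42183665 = 34453083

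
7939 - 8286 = -347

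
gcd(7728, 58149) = 21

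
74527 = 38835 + 35692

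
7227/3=2409=2409.00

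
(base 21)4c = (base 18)56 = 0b1100000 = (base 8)140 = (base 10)96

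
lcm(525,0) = 0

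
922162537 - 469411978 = 452750559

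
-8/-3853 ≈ 0.00208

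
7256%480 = 56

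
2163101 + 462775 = 2625876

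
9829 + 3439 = 13268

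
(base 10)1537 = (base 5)22122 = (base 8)3001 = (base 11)1178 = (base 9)2087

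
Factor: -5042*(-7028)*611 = 2^3*7^1*13^1*47^1*251^1*2521^1 = 21650892536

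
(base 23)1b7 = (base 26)149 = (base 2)1100010101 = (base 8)1425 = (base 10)789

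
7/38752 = 1/5536 ≈ 0.000181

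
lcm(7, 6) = 42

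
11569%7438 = 4131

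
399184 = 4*99796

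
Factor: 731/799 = 43^1 * 47^(-1) = 43/47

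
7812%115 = 107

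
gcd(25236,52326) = 18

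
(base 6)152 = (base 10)68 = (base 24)2k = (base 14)4c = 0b1000100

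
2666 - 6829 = -4163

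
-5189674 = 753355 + -5943029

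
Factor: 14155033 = 17^1 * 173^1 * 4813^1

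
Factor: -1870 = -1 * 2^1 * 5^1 * 11^1 * 17^1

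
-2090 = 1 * (-2090)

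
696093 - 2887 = 693206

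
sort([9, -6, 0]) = [-6, 0, 9]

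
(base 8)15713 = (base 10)7115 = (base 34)659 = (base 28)923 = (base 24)c8b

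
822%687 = 135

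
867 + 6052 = 6919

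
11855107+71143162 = 82998269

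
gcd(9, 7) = 1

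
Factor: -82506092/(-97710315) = 2^2*3^(-1)*5^(-1)*101^1*443^1*461^1*6514021^(-1)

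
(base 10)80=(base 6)212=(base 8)120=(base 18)48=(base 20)40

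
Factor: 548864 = 2^13 * 67^1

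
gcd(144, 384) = 48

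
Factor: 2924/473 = 2^2*11^(-1)*17^1 = 68/11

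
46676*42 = 1960392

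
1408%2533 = 1408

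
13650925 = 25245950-11595025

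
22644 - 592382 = -569738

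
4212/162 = 26 = 26.00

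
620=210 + 410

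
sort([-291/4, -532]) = [-532, -291/4]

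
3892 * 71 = 276332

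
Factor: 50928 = 2^4*3^1*1061^1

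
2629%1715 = 914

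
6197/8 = 774+5/8 ≈ 774.63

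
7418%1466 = 88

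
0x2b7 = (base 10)695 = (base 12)49b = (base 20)1ef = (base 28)on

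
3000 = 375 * 8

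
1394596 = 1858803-464207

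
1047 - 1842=-795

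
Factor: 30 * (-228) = -1 * 2^3 * 3^2 * 5^1 * 19^1 = -6840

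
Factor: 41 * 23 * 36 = 2^2 * 3^2 * 23^1 * 41^1 = 33948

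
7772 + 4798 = 12570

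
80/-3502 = -40/1751 ≈ -0.0228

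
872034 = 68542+803492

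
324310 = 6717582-6393272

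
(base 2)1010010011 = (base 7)1631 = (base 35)it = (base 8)1223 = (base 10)659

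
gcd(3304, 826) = 826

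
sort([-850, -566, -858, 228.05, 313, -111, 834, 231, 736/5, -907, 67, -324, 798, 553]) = [-907, -858, -850, -566, -324, -111, 67, 736/5, 228.05, 231, 313, 553, 798, 834]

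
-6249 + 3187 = -3062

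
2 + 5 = 7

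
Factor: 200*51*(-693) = -1*2^3*3^3*5^2*7^1*11^1*17^1 = -7068600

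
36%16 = 4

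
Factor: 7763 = 7^1 * 1109^1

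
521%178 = 165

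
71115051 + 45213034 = 116328085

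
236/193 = 1 + 43/193 ≈ 1.22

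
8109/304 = 26 + 205/304 ≈ 26.67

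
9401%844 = 117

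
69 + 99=168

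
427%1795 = 427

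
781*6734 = 5259254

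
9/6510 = 3/2170 ≈ 0.00138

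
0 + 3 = 3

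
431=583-152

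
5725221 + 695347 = 6420568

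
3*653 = 1959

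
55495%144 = 55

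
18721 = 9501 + 9220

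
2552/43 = 59 + 15/43 ≈ 59.35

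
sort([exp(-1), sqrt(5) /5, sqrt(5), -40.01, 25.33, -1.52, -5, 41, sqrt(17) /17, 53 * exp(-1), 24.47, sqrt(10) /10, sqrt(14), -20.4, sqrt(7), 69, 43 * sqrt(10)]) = [-40.01, -20.4, -5, -1.52, sqrt(17) /17, sqrt(10) /10, exp(-1), sqrt(5) /5, sqrt(5), sqrt(7), sqrt(14), 53 * exp(-1), 24.47, 25.33, 41, 69, 43 * sqrt(10)]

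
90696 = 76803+13893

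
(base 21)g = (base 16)10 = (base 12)14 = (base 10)16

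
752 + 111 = 863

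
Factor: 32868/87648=2^(-3) * 3^1=3/8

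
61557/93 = 20519/31 ≈ 661.90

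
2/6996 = 1/3498 ≈ 0.000286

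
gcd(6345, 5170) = 235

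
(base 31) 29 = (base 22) 35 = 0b1000111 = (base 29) 2d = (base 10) 71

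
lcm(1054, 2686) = 83266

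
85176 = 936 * 91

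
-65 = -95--30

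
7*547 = 3829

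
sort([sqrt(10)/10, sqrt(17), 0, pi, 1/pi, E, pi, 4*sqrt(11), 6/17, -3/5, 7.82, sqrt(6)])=[-3/5, 0, sqrt(10)/10, 1/pi, 6/17, sqrt(6), E, pi, pi, sqrt(17), 7.82, 4*sqrt(11)]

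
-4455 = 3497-7952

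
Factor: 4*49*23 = 2^2*7^2*23^1 = 4508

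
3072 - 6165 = -3093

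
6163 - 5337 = 826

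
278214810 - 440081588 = -161866778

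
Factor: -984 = -1 * 2^3 * 3^1 * 41^1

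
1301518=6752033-5450515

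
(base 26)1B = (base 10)37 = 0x25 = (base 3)1101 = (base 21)1G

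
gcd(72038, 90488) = 2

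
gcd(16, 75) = 1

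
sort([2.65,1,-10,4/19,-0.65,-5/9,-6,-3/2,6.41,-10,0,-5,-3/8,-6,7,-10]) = [-10,-10,-10,-6,-6,-5,-3/2,-0.65,-5/9,-3/8,0,4/19,1,2.65,6.41,7]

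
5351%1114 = 895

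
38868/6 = 6478 = 6478.00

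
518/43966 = 259/21983 ≈ 0.0118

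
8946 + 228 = 9174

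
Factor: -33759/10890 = -1*2^(-1)*5^(-1)*31^1 = -31/10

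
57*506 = 28842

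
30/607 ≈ 0.0494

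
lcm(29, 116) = 116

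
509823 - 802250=-292427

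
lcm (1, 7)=7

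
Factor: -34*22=-1*2^2*11^1*17^1=-748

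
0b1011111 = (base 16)5f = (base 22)47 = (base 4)1133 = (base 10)95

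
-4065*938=-3812970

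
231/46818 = 77/15606 ≈ 0.00493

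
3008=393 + 2615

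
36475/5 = 7295 = 7295.00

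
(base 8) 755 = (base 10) 493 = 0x1ed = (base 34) eh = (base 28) hh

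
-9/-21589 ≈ 0.000417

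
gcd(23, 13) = 1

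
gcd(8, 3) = 1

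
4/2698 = 2/1349 ≈ 0.00148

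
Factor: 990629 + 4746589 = 2^1 * 3^1 * 503^1 * 1901^1 = 5737218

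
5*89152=445760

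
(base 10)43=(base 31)1c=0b101011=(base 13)34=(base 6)111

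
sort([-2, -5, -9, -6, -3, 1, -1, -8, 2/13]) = [-9, -8, -6, -5, -3, -2, -1, 2/13, 1]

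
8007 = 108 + 7899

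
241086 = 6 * 40181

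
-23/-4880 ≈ 0.00471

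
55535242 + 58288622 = 113823864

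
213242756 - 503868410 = -290625654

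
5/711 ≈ 0.00703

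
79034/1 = 79034 = 79034.00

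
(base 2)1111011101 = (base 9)1318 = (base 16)3dd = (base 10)989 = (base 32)ut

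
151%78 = 73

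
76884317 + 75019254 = 151903571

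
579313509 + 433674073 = 1012987582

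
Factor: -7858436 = -1 * 2^2 * 593^1 * 3313^1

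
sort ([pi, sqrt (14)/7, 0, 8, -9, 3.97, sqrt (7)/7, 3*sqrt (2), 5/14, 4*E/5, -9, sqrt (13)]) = [-9, -9, 0, 5/14, sqrt (7)/7, sqrt (14)/7, 4*E/5, pi, sqrt (13), 3.97, 3*sqrt (2), 8]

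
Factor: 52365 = 3^1 * 5^1 * 3491^1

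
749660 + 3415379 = 4165039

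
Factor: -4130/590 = -1*7^1 = -7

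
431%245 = 186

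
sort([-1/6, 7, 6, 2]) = [-1/6, 2, 6, 7]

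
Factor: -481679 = -1*11^1*43789^1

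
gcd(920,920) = 920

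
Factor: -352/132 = -1 * 2^3 * 3^(-1) = -8/3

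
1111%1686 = 1111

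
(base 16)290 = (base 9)808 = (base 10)656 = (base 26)p6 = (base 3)220022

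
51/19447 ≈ 0.00262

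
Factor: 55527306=2^1*3^1*37^1*250123^1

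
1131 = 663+468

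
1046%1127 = 1046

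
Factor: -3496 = -1*2^3*19^1*23^1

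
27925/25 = 1117 = 1117.00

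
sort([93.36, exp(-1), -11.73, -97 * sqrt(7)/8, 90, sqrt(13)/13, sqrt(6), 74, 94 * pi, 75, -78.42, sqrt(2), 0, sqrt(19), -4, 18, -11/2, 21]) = [-78.42, -97 * sqrt(7)/8, -11.73, -11/2, -4, 0, sqrt(13)/13, exp(-1), sqrt(2), sqrt(6), sqrt(19), 18, 21, 74, 75, 90, 93.36, 94 * pi]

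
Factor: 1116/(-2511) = -1*2^2*3^(-2) = -4/9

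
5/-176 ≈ -0.0284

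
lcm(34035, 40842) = 204210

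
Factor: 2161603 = 73^1 * 29611^1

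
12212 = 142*86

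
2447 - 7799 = -5352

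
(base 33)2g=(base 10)82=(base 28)2q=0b1010010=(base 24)3a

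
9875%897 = 8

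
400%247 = 153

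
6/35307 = 2/11769≈0.000170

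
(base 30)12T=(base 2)1111011101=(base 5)12424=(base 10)989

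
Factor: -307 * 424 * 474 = -1 * 2^4 * 3^1 * 53^1 * 79^1 * 307^1 = -61699632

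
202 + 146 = 348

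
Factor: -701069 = -1*241^1*2909^1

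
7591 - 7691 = -100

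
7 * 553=3871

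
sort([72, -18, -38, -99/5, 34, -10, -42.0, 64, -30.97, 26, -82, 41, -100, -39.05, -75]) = [-100, -82, -75, -42.0, -39.05, -38, -30.97, -99/5, -18, -10, 26, 34, 41, 64, 72]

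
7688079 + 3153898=10841977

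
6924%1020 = 804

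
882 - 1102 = -220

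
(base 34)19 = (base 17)29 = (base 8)53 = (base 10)43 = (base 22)1l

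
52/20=13/5=2.60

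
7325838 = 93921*78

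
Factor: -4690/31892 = -1*2^(-1)*5^1*17^(-1) = -5/34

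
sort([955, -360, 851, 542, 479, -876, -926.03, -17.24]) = [-926.03, -876, -360, -17.24, 479, 542, 851, 955]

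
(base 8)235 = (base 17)94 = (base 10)157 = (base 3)12211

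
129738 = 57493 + 72245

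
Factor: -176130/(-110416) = 2^(-3) * 3^2 * 5^1 * 19^1 * 67^(-1) = 855/536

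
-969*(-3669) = 3555261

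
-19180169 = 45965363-65145532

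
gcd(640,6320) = 80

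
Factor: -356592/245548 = -1*2^2*3^1*19^1*157^(-1) = -228/157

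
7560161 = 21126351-13566190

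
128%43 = 42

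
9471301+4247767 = 13719068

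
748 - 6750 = -6002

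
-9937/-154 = 64 + 81/154 ≈ 64.53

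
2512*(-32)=-80384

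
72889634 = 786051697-713162063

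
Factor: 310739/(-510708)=-1*2^(-2)*3^(-1)*13^1*41^1*73^(-1)=-533/876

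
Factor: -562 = -1*2^1*281^1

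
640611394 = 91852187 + 548759207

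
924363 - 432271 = 492092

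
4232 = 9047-4815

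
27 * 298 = 8046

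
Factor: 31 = 31^1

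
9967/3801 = 2 + 2365/3801 ≈ 2.62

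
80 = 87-7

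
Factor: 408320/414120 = 2^5*3^(-1)*7^(-1)*11^1*17^(-1) = 352/357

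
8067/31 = 260 + 7/31 ≈ 260.23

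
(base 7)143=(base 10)80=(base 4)1100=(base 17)4c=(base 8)120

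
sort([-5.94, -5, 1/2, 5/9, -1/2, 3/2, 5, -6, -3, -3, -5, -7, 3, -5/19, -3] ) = [-7, -6, -5.94, -5, -5, -3, -3, -3, -1/2, -5/19, 1/2, 5/9, 3/2, 3, 5] 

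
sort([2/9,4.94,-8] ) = [-8,2/9,4.94] 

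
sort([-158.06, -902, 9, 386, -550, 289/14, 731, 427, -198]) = [-902, -550, -198, -158.06, 9, 289/14, 386, 427, 731]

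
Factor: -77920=-1*2^5*5^1*487^1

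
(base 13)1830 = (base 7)13314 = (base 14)1444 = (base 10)3588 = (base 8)7004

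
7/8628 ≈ 0.000811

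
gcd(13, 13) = 13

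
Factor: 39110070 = 2^1 * 3^1 * 5^1 * 1303669^1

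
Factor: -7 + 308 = 7^1*43^1 = 301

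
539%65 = 19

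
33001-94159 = -61158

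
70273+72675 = 142948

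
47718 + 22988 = 70706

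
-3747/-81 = 1249/27 ≈ 46.26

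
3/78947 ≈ 0.0000380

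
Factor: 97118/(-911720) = -1 * 2^(-2) * 5^(-1) * 7^2 * 23^(-1) = -49/460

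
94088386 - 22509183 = 71579203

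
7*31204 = 218428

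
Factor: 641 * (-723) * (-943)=3^1 * 23^1 * 41^1 * 241^1 * 641^1=437026749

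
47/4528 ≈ 0.0104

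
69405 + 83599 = 153004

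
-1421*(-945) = 1342845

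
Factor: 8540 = 2^2*5^1*7^1*61^1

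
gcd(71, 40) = 1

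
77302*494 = 38187188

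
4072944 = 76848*53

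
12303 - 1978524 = -1966221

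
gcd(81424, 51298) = 2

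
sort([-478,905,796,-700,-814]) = [-814,-700,-478,796,905]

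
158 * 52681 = 8323598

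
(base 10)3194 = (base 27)4a8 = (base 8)6172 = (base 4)301322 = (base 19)8g2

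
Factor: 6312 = 2^3*3^1*263^1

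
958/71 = 13 + 35/71 ≈ 13.49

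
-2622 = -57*46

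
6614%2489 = 1636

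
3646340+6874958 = 10521298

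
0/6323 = 0 = 0.00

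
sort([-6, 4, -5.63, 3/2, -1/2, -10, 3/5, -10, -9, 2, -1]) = [-10, -10, -9, -6, -5.63, -1, -1/2, 3/5, 3/2, 2, 4]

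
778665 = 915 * 851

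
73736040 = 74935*984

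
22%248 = 22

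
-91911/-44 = 2088 + 39/44 ≈ 2088.89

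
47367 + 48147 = 95514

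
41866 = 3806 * 11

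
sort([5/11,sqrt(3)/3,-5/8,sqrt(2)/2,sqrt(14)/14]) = [-5/8,sqrt(14)/14,5/11,sqrt(3)/3,sqrt(2)/2]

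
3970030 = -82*(-48415)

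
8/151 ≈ 0.0530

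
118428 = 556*213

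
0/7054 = 0 = 0.00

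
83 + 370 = 453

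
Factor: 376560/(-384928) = -1 * 2^(-1) * 3^2 * 5^1 * 23^(-1) = -45/46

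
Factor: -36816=-1*2^4*3^1*13^1*59^1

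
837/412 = 2 + 13/412 ≈ 2.03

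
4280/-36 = -1070/9 ≈ -118.89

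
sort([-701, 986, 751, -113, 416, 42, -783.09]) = [-783.09, -701, -113, 42, 416, 751, 986]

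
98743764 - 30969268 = 67774496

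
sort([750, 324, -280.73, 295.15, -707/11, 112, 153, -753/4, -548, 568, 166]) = [-548, -280.73, -753/4, -707/11, 112, 153, 166, 295.15, 324, 568, 750]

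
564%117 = 96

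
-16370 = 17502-33872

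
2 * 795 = 1590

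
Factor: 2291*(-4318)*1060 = -1*2^3*5^1*17^1*29^1*53^1*79^1*127^1 = -10486090280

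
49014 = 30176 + 18838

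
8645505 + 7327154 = 15972659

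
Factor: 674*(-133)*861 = -1*2^1*3^1*7^2*19^1*41^1*337^1 = -77181762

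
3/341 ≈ 0.00880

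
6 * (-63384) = -380304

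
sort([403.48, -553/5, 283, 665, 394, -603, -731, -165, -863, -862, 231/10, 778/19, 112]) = [-863, -862, -731, -603, -165, -553/5, 231/10, 778/19, 112, 283, 394, 403.48, 665]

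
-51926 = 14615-66541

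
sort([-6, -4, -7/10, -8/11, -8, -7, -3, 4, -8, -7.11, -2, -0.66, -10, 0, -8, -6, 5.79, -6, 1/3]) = [-10, -8, -8, -8, -7.11, -7, -6, -6, -6, -4, -3, -2, -8/11, -7/10, -0.66, 0, 1/3, 4, 5.79]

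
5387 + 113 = 5500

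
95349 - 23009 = 72340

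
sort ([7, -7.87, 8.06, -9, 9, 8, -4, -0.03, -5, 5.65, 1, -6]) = [-9, -7.87, -6, -5, -4, -0.03, 1, 5.65, 7, 8, 8.06, 9]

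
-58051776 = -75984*764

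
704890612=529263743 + 175626869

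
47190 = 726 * 65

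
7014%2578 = 1858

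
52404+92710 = 145114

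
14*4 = 56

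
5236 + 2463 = 7699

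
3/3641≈0.000824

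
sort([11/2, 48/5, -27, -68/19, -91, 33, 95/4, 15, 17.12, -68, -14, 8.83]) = [-91, -68, -27, -14, -68/19, 11/2, 8.83, 48/5, 15, 17.12, 95/4, 33]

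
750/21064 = 375/10532 ≈ 0.0356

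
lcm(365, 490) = 35770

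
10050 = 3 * 3350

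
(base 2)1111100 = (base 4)1330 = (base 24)54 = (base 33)3p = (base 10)124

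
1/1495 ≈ 0.000669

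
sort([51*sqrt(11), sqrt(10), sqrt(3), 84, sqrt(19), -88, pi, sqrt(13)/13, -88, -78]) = [-88, -88, -78, sqrt(13)/13, sqrt(3), pi, sqrt(10), sqrt(19), 84, 51*sqrt(11)]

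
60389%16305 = 11474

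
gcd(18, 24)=6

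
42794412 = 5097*8396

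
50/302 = 25/151 ≈ 0.166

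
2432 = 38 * 64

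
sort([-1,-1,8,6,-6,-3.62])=[-6,-3.62,-1,-1,6,8]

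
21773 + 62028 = 83801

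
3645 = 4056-411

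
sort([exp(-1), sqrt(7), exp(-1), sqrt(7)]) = [exp(-1), exp(-1), sqrt(7), sqrt(7)]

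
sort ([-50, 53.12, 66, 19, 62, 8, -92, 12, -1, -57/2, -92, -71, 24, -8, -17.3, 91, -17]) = [-92, -92, -71, -50, -57/2, -17.3, -17, -8, -1, 8, 12, 19, 24, 53.12, 62, 66, 91]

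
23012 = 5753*4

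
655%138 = 103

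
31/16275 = 1/525 ≈ 0.00190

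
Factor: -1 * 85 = -1 * 5^1 * 17^1 = -85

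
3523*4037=14222351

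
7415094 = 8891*834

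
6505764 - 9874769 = -3369005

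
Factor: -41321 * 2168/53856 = -1 * 2^(-2) * 3^(-2) * 7^1 * 11^(-1) * 17^(-1) * 271^1 * 5903^1 = -11197991/6732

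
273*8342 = 2277366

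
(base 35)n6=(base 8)1453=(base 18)291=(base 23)1c6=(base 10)811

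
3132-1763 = 1369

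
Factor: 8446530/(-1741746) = -1 * 5^1 * 107^(-1) * 2713^(-1) * 281551^1 = -1407755/290291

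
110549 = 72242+38307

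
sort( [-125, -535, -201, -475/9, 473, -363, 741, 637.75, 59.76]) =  [-535, -363, -201, -125, -475/9, 59.76, 473, 637.75, 741]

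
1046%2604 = 1046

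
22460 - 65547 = -43087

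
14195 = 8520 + 5675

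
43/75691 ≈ 0.000568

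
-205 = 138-343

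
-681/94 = -7 - 23/94 ≈ -7.24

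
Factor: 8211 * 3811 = 3^1 * 7^1 * 17^1 * 23^1 * 37^1 * 103^1 = 31292121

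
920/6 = 460/3≈153.33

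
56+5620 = 5676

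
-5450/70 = -545/7 ≈ -77.86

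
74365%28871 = 16623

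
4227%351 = 15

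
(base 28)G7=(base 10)455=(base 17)19D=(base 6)2035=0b111000111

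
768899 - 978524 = -209625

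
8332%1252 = 820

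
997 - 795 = 202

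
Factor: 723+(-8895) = -1 * 2^2 * 3^2 * 227^1 = -8172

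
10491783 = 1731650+8760133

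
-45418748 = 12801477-58220225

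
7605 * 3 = 22815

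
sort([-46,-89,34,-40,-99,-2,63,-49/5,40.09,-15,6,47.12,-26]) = [-99,-89,-46,-40,-26,-15,-49/5,-2,6,34,40.09,47.12,63]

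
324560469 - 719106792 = -394546323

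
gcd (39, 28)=1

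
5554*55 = 305470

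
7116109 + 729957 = 7846066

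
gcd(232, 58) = 58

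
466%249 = 217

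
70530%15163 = 9878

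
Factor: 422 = 2^1*211^1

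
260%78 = 26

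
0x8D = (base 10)141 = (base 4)2031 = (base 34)45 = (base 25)5G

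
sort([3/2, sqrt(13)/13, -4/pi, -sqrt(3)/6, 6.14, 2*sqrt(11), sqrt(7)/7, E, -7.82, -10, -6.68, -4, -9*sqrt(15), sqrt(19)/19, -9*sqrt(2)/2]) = [-9*sqrt(15), -10, -7.82, -6.68, -9*sqrt(2)/2, -4, -4/pi, -sqrt(3)/6, sqrt(19)/19, sqrt(13)/13, sqrt(7)/7, 3/2, E, 6.14, 2*sqrt(11)]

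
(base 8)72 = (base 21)2g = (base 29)20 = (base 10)58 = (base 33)1p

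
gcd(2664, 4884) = 444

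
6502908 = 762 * 8534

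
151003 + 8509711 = 8660714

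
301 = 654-353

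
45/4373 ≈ 0.0103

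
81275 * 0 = 0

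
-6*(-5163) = 30978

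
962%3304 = 962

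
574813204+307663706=882476910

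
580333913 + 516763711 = 1097097624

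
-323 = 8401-8724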